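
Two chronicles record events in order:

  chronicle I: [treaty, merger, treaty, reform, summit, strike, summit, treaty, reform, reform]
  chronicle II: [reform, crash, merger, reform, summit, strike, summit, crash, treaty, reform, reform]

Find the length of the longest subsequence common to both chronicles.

Match merger [2,3], then reform [4,4], then summit [5,5], then strike [6,6], then summit [7,7], then treaty [8,9], then reform [9,10], then reform [10,11] — 8 events in the same relative order in both. The LCS DP gives dp[10][11] = 8, so this is optimal.

8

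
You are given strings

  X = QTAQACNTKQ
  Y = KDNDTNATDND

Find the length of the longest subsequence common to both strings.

Match T [2,5] → A [3,7] → N [7,10] — 3 characters in the same relative order in both. Since dp[10][11] = 3, nothing longer is possible.

3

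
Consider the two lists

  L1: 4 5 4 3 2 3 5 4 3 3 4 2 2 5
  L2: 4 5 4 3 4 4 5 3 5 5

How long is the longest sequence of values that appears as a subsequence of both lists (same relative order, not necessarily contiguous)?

Match 4 (L1 #1, L2 #1), 5 (L1 #2, L2 #2), 4 (L1 #3, L2 #3), 3 (L1 #4, L2 #4), 3 (L1 #6, L2 #8), 5 (L1 #7, L2 #9), 5 (L1 #14, L2 #10) — 7 values in the same relative order in both. dp[14][10] = 7 confirms this is the maximum.

7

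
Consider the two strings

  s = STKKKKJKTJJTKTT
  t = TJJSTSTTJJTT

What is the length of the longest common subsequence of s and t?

Taking S at s[1]=t[6], then T at s[2]=t[7], then T at s[9]=t[8], then J at s[10]=t[9], then J at s[11]=t[10], then T at s[14]=t[11], then T at s[15]=t[12] gives a common subsequence of length 7, and the DP table's final entry dp[15][12] is also 7, so no common subsequence is longer.

7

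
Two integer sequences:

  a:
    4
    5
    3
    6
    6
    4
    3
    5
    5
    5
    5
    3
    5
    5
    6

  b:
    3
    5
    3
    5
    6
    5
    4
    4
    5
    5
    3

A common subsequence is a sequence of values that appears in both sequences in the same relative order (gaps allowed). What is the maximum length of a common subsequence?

7

Pick 5 (a #2, b #2) → 3 (a #3, b #3) → 6 (a #4, b #5) → 4 (a #6, b #8) → 5 (a #10, b #9) → 5 (a #11, b #10) → 3 (a #12, b #11); all 7 values appear in both, in order. The LCS DP gives dp[15][11] = 7, so this is optimal.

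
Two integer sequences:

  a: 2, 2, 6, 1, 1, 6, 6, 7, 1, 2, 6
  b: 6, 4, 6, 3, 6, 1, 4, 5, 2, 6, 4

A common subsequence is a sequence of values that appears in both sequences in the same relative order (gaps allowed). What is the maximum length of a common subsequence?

Let dp[i][j] be the LCS length of the first i values of a and the first j values of b. dp[i][j] = dp[i-1][j-1]+1 when the i-th and j-th values match, else max(dp[i-1][j], dp[i][j-1]).
    ·  6  4  6  3  6  1  4  5  2  6  4
 ·  0  0  0  0  0  0  0  0  0  0  0  0
 2  0  0  0  0  0  0  0  0  0  1  1  1
 2  0  0  0  0  0  0  0  0  0  1  1  1
 6  0  1  1  1  1  1  1  1  1  1  2  2
 1  0  1  1  1  1  1  2  2  2  2  2  2
 1  0  1  1  1  1  1  2  2  2  2  2  2
 6  0  1  1  2  2  2  2  2  2  2  3  3
 6  0  1  1  2  2  3  3  3  3  3  3  3
 7  0  1  1  2  2  3  3  3  3  3  3  3
 1  0  1  1  2  2  3  4  4  4  4  4  4
 2  0  1  1  2  2  3  4  4  4  5  5  5
 6  0  1  1  2  2  3  4  4  4  5  6  6
dp[11][11] = 6. One LCS (by backtracking along matches): 6, 6, 6, 1, 2, 6.

6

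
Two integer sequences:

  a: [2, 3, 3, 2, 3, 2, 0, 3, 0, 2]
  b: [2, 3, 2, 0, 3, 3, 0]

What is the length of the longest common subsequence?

6

Let dp[i][j] be the LCS length of the first i values of a and the first j values of b. dp[i][j] = dp[i-1][j-1]+1 when the i-th and j-th values match, else max(dp[i-1][j], dp[i][j-1]).
    ·  2  3  2  0  3  3  0
 ·  0  0  0  0  0  0  0  0
 2  0  1  1  1  1  1  1  1
 3  0  1  2  2  2  2  2  2
 3  0  1  2  2  2  3  3  3
 2  0  1  2  3  3  3  3  3
 3  0  1  2  3  3  4  4  4
 2  0  1  2  3  3  4  4  4
 0  0  1  2  3  4  4  4  5
 3  0  1  2  3  4  5  5  5
 0  0  1  2  3  4  5  5  6
 2  0  1  2  3  4  5  5  6
dp[10][7] = 6. One LCS (by backtracking along matches): 2, 3, 2, 3, 3, 0.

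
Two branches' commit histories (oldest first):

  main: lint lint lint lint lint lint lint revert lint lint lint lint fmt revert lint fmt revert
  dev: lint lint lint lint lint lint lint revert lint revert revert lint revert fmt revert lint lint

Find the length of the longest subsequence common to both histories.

Pick lint (main #1, dev #1) → lint (main #2, dev #2) → lint (main #3, dev #3) → lint (main #4, dev #4) → lint (main #5, dev #5) → lint (main #6, dev #6) → lint (main #7, dev #7) → revert (main #8, dev #8) → lint (main #9, dev #9) → lint (main #10, dev #12) → fmt (main #13, dev #14) → revert (main #14, dev #15) → lint (main #15, dev #17); all 13 commits appear in both, in order, and the DP table's final entry dp[17][17] is also 13, so no common subsequence is longer.

13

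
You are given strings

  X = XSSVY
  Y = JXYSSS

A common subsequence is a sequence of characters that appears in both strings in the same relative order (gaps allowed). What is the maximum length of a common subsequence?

3

Pick X (X #1, Y #2), S (X #2, Y #5), S (X #3, Y #6); all 3 characters appear in both, in order. Since dp[5][6] = 3, nothing longer is possible.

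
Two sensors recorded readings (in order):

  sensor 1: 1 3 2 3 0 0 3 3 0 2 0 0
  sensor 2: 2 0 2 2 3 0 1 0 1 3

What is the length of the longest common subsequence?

Let dp[i][j] be the LCS length of the first i values of sensor 1 and the first j values of sensor 2. dp[i][j] = dp[i-1][j-1]+1 when the i-th and j-th values match, else max(dp[i-1][j], dp[i][j-1]).
    ·  2  0  2  2  3  0  1  0  1  3
 ·  0  0  0  0  0  0  0  0  0  0  0
 1  0  0  0  0  0  0  0  1  1  1  1
 3  0  0  0  0  0  1  1  1  1  1  2
 2  0  1  1  1  1  1  1  1  1  1  2
 3  0  1  1  1  1  2  2  2  2  2  2
 0  0  1  2  2  2  2  3  3  3  3  3
 0  0  1  2  2  2  2  3  3  4  4  4
 3  0  1  2  2  2  3  3  3  4  4  5
 3  0  1  2  2  2  3  3  3  4  4  5
 0  0  1  2  2  2  3  4  4  4  4  5
 2  0  1  2  3  3  3  4  4  4  4  5
 0  0  1  2  3  3  3  4  4  5  5  5
 0  0  1  2  3  3  3  4  4  5  5  5
dp[12][10] = 5. One LCS (by backtracking along matches): 2, 3, 0, 0, 3.

5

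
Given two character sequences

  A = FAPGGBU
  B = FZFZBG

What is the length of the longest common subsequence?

Let dp[i][j] be the LCS length of the first i characters of A and the first j characters of B. dp[i][j] = dp[i-1][j-1]+1 when the i-th and j-th characters match, else max(dp[i-1][j], dp[i][j-1]).
    ·  F  Z  F  Z  B  G
 ·  0  0  0  0  0  0  0
 F  0  1  1  1  1  1  1
 A  0  1  1  1  1  1  1
 P  0  1  1  1  1  1  1
 G  0  1  1  1  1  1  2
 G  0  1  1  1  1  1  2
 B  0  1  1  1  1  2  2
 U  0  1  1  1  1  2  2
dp[7][6] = 2. One LCS (by backtracking along matches): FG.

2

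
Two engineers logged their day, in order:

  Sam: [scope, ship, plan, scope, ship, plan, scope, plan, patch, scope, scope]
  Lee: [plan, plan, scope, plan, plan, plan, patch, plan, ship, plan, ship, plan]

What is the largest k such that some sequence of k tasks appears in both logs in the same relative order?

One common subsequence of length 5: scope [1,3], ship [2,9], plan [3,10], ship [5,11], plan [8,12]. Since dp[11][12] = 5, nothing longer is possible.

5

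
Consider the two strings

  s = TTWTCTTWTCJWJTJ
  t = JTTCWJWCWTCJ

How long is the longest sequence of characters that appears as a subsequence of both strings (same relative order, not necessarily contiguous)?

Pick T at s[1]=t[2], T at s[2]=t[3], W at s[3]=t[7], C at s[5]=t[8], W at s[8]=t[9], T at s[9]=t[10], C at s[10]=t[11], J at s[15]=t[12]; all 8 characters appear in both, in order. The LCS DP gives dp[15][12] = 8, so this is optimal.

8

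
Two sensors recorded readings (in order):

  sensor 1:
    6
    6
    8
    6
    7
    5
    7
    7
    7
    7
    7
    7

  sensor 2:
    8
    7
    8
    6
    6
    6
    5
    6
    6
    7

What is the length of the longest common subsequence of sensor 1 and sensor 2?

Match 6 at sensor 1[1]=sensor 2[4]; then 6 at sensor 1[2]=sensor 2[5]; then 6 at sensor 1[4]=sensor 2[6]; then 5 at sensor 1[6]=sensor 2[7]; then 7 at sensor 1[12]=sensor 2[10] — 5 values in the same relative order in both, and the DP table's final entry dp[12][10] is also 5, so no common subsequence is longer.

5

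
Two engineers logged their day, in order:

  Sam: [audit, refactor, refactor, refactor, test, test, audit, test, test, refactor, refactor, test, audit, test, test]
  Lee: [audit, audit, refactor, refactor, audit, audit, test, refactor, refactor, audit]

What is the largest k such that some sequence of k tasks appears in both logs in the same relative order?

Pick audit at Sam[1]=Lee[2], then refactor at Sam[2]=Lee[3], then refactor at Sam[3]=Lee[4], then audit at Sam[7]=Lee[6], then test at Sam[9]=Lee[7], then refactor at Sam[10]=Lee[8], then refactor at Sam[11]=Lee[9], then audit at Sam[13]=Lee[10]; all 8 tasks appear in both, in order, and the DP table's final entry dp[15][10] is also 8, so no common subsequence is longer.

8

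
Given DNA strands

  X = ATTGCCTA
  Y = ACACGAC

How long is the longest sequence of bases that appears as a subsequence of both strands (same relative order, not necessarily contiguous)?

4

Let dp[i][j] be the LCS length of the first i bases of X and the first j bases of Y. dp[i][j] = dp[i-1][j-1]+1 when the i-th and j-th bases match, else max(dp[i-1][j], dp[i][j-1]).
    ·  A  C  A  C  G  A  C
 ·  0  0  0  0  0  0  0  0
 A  0  1  1  1  1  1  1  1
 T  0  1  1  1  1  1  1  1
 T  0  1  1  1  1  1  1  1
 G  0  1  1  1  1  2  2  2
 C  0  1  2  2  2  2  2  3
 C  0  1  2  2  3  3  3  3
 T  0  1  2  2  3  3  3  3
 A  0  1  2  3  3  3  4  4
dp[8][7] = 4. One LCS (by backtracking along matches): ACCA.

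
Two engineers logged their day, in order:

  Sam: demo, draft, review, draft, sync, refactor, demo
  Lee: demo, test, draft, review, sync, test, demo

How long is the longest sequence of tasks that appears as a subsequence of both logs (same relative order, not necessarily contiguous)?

5

Match demo [1,1], draft [2,3], review [3,4], sync [5,5], demo [7,7] — 5 tasks in the same relative order in both, and the DP table's final entry dp[7][7] is also 5, so no common subsequence is longer.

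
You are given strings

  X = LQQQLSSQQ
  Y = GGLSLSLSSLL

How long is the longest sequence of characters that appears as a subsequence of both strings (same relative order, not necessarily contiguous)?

Let dp[i][j] be the LCS length of the first i characters of X and the first j characters of Y. dp[i][j] = dp[i-1][j-1]+1 when the i-th and j-th characters match, else max(dp[i-1][j], dp[i][j-1]).
    ·  G  G  L  S  L  S  L  S  S  L  L
 ·  0  0  0  0  0  0  0  0  0  0  0  0
 L  0  0  0  1  1  1  1  1  1  1  1  1
 Q  0  0  0  1  1  1  1  1  1  1  1  1
 Q  0  0  0  1  1  1  1  1  1  1  1  1
 Q  0  0  0  1  1  1  1  1  1  1  1  1
 L  0  0  0  1  1  2  2  2  2  2  2  2
 S  0  0  0  1  2  2  3  3  3  3  3  3
 S  0  0  0  1  2  2  3  3  4  4  4  4
 Q  0  0  0  1  2  2  3  3  4  4  4  4
 Q  0  0  0  1  2  2  3  3  4  4  4  4
dp[9][11] = 4. One LCS (by backtracking along matches): LLSS.

4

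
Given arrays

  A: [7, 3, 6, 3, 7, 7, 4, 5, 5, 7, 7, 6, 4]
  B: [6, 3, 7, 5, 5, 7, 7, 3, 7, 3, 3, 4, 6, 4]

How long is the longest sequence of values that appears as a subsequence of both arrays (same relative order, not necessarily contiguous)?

9

Pick 6 at A[3]=B[1], 3 at A[4]=B[2], 7 at A[6]=B[3], 5 at A[8]=B[4], 5 at A[9]=B[5], 7 at A[10]=B[7], 7 at A[11]=B[9], 6 at A[12]=B[13], 4 at A[13]=B[14]; all 9 values appear in both, in order. dp[13][14] = 9 confirms this is the maximum.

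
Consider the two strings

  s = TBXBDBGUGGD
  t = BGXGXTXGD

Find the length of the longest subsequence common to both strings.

Let dp[i][j] be the LCS length of the first i characters of s and the first j characters of t. dp[i][j] = dp[i-1][j-1]+1 when the i-th and j-th characters match, else max(dp[i-1][j], dp[i][j-1]).
    ·  B  G  X  G  X  T  X  G  D
 ·  0  0  0  0  0  0  0  0  0  0
 T  0  0  0  0  0  0  1  1  1  1
 B  0  1  1  1  1  1  1  1  1  1
 X  0  1  1  2  2  2  2  2  2  2
 B  0  1  1  2  2  2  2  2  2  2
 D  0  1  1  2  2  2  2  2  2  3
 B  0  1  1  2  2  2  2  2  2  3
 G  0  1  2  2  3  3  3  3  3  3
 U  0  1  2  2  3  3  3  3  3  3
 G  0  1  2  2  3  3  3  3  4  4
 G  0  1  2  2  3  3  3  3  4  4
 D  0  1  2  2  3  3  3  3  4  5
dp[11][9] = 5. One LCS (by backtracking along matches): BXGGD.

5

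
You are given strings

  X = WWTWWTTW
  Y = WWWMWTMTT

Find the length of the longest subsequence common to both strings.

6

One common subsequence of length 6: W [1,1] → W [2,2] → W [4,3] → W [5,5] → T [6,8] → T [7,9]. dp[8][9] = 6 confirms this is the maximum.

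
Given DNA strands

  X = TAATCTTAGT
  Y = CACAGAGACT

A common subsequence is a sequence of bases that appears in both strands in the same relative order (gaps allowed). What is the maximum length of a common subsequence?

Pick A (X #2, Y #2), then A (X #3, Y #4), then A (X #8, Y #6), then G (X #9, Y #7), then T (X #10, Y #10); all 5 bases appear in both, in order. Since dp[10][10] = 5, nothing longer is possible.

5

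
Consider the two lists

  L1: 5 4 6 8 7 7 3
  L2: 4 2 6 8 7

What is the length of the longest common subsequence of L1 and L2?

Let dp[i][j] be the LCS length of the first i values of L1 and the first j values of L2. dp[i][j] = dp[i-1][j-1]+1 when the i-th and j-th values match, else max(dp[i-1][j], dp[i][j-1]).
    ·  4  2  6  8  7
 ·  0  0  0  0  0  0
 5  0  0  0  0  0  0
 4  0  1  1  1  1  1
 6  0  1  1  2  2  2
 8  0  1  1  2  3  3
 7  0  1  1  2  3  4
 7  0  1  1  2  3  4
 3  0  1  1  2  3  4
dp[7][5] = 4. One LCS (by backtracking along matches): 4, 6, 8, 7.

4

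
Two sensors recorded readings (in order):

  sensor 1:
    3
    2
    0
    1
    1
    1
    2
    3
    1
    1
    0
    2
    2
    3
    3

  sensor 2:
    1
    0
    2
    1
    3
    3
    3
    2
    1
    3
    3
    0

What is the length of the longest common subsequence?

6

Pick 2 at sensor 1[2]=sensor 2[3], 1 at sensor 1[4]=sensor 2[4], 2 at sensor 1[7]=sensor 2[8], 1 at sensor 1[10]=sensor 2[9], 3 at sensor 1[14]=sensor 2[10], 3 at sensor 1[15]=sensor 2[11]; all 6 values appear in both, in order. The LCS DP gives dp[15][12] = 6, so this is optimal.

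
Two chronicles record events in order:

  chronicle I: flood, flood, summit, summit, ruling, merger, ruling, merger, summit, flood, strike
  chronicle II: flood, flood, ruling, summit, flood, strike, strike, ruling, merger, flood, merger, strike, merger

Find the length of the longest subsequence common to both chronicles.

7

Taking flood at chronicle I[1]=chronicle II[1], flood at chronicle I[2]=chronicle II[2], summit at chronicle I[3]=chronicle II[4], ruling at chronicle I[5]=chronicle II[8], merger at chronicle I[6]=chronicle II[9], merger at chronicle I[8]=chronicle II[11], strike at chronicle I[11]=chronicle II[12] gives a common subsequence of length 7. The LCS DP gives dp[11][13] = 7, so this is optimal.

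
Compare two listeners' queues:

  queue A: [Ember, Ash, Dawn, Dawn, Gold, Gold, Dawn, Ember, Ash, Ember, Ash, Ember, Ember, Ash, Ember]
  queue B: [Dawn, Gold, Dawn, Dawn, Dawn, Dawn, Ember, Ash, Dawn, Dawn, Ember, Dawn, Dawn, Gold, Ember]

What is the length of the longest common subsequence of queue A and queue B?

Taking Dawn (queue A #3, queue B #4) → Dawn (queue A #4, queue B #5) → Dawn (queue A #7, queue B #6) → Ember (queue A #8, queue B #7) → Ash (queue A #9, queue B #8) → Ember (queue A #10, queue B #11) → Ember (queue A #15, queue B #15) gives a common subsequence of length 7, and the DP table's final entry dp[15][15] is also 7, so no common subsequence is longer.

7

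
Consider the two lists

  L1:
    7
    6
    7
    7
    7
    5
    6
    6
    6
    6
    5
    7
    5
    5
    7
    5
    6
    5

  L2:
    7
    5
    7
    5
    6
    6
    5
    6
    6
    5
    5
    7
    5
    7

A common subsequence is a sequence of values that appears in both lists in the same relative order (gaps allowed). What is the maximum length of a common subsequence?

One common subsequence of length 11: 7 (L1 #1, L2 #1), 7 (L1 #5, L2 #3), 5 (L1 #6, L2 #4), 6 (L1 #7, L2 #5), 6 (L1 #8, L2 #6), 6 (L1 #9, L2 #8), 6 (L1 #10, L2 #9), 5 (L1 #11, L2 #11), 7 (L1 #12, L2 #12), 5 (L1 #14, L2 #13), 7 (L1 #15, L2 #14). Since dp[18][14] = 11, nothing longer is possible.

11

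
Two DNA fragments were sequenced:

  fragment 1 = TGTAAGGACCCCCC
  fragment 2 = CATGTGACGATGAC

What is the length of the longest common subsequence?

One common subsequence of length 8: T at fragment 1[1]=fragment 2[3], G at fragment 1[2]=fragment 2[4], T at fragment 1[3]=fragment 2[5], A at fragment 1[4]=fragment 2[7], A at fragment 1[5]=fragment 2[10], G at fragment 1[7]=fragment 2[12], A at fragment 1[8]=fragment 2[13], C at fragment 1[14]=fragment 2[14], and the DP table's final entry dp[14][14] is also 8, so no common subsequence is longer.

8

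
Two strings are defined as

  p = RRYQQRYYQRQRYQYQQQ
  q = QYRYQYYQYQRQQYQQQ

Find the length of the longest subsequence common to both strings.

13

Taking R [2,3], then Y [3,4], then Q [4,5], then Q [5,8], then Y [8,9], then Q [9,10], then R [10,11], then Q [11,12], then Q [14,13], then Y [15,14], then Q [16,15], then Q [17,16], then Q [18,17] gives a common subsequence of length 13, and the DP table's final entry dp[18][17] is also 13, so no common subsequence is longer.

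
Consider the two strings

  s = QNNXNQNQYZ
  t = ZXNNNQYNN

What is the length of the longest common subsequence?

One common subsequence of length 5: N (s #2, t #3); then N (s #3, t #4); then N (s #5, t #5); then Q (s #6, t #6); then N (s #7, t #9), and the DP table's final entry dp[10][9] is also 5, so no common subsequence is longer.

5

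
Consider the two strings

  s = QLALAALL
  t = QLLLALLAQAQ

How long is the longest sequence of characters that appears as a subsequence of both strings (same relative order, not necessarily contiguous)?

Match Q at s[1]=t[1], then L at s[2]=t[4], then A at s[3]=t[5], then L at s[4]=t[7], then A at s[5]=t[8], then A at s[6]=t[10] — 6 characters in the same relative order in both. The LCS DP gives dp[8][11] = 6, so this is optimal.

6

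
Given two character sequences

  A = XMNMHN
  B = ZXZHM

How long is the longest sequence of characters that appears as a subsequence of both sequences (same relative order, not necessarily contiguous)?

2

Let dp[i][j] be the LCS length of the first i characters of A and the first j characters of B. dp[i][j] = dp[i-1][j-1]+1 when the i-th and j-th characters match, else max(dp[i-1][j], dp[i][j-1]).
    ·  Z  X  Z  H  M
 ·  0  0  0  0  0  0
 X  0  0  1  1  1  1
 M  0  0  1  1  1  2
 N  0  0  1  1  1  2
 M  0  0  1  1  1  2
 H  0  0  1  1  2  2
 N  0  0  1  1  2  2
dp[6][5] = 2. One LCS (by backtracking along matches): XM.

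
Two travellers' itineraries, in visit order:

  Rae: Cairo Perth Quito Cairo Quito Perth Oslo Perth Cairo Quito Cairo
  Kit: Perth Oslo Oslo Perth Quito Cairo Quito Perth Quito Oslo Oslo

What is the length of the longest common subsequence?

Taking Perth at Rae[2]=Kit[4] → Quito at Rae[3]=Kit[5] → Cairo at Rae[4]=Kit[6] → Quito at Rae[5]=Kit[7] → Perth at Rae[6]=Kit[8] → Oslo at Rae[7]=Kit[11] gives a common subsequence of length 6. Since dp[11][11] = 6, nothing longer is possible.

6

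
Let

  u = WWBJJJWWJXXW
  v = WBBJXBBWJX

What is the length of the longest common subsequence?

6

Let dp[i][j] be the LCS length of the first i characters of u and the first j characters of v. dp[i][j] = dp[i-1][j-1]+1 when the i-th and j-th characters match, else max(dp[i-1][j], dp[i][j-1]).
    ·  W  B  B  J  X  B  B  W  J  X
 ·  0  0  0  0  0  0  0  0  0  0  0
 W  0  1  1  1  1  1  1  1  1  1  1
 W  0  1  1  1  1  1  1  1  2  2  2
 B  0  1  2  2  2  2  2  2  2  2  2
 J  0  1  2  2  3  3  3  3  3  3  3
 J  0  1  2  2  3  3  3  3  3  4  4
 J  0  1  2  2  3  3  3  3  3  4  4
 W  0  1  2  2  3  3  3  3  4  4  4
 W  0  1  2  2  3  3  3  3  4  4  4
 J  0  1  2  2  3  3  3  3  4  5  5
 X  0  1  2  2  3  4  4  4  4  5  6
 X  0  1  2  2  3  4  4  4  4  5  6
 W  0  1  2  2  3  4  4  4  5  5  6
dp[12][10] = 6. One LCS (by backtracking along matches): WBJWJX.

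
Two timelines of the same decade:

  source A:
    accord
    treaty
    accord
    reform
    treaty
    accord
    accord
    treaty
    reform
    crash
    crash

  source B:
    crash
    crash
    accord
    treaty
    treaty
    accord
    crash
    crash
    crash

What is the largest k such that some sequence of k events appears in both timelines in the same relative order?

6

Match accord at source A[1]=source B[3]; then treaty at source A[2]=source B[4]; then treaty at source A[5]=source B[5]; then accord at source A[6]=source B[6]; then crash at source A[10]=source B[8]; then crash at source A[11]=source B[9] — 6 events in the same relative order in both. Since dp[11][9] = 6, nothing longer is possible.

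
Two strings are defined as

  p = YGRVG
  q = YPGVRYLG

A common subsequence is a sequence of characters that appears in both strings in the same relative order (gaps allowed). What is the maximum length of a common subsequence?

4

Pick Y at p[1]=q[1] → G at p[2]=q[3] → R at p[3]=q[5] → G at p[5]=q[8]; all 4 characters appear in both, in order. dp[5][8] = 4 confirms this is the maximum.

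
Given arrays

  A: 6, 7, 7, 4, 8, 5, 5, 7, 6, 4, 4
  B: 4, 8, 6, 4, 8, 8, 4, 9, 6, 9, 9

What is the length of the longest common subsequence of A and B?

5

Pick 4 (A #4, B #1) → 8 (A #5, B #2) → 6 (A #9, B #3) → 4 (A #10, B #4) → 4 (A #11, B #7); all 5 values appear in both, in order. The LCS DP gives dp[11][11] = 5, so this is optimal.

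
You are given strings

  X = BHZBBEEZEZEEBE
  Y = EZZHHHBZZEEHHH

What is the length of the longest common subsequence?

Pick H [2,6] → B [5,7] → Z [8,8] → Z [10,9] → E [11,10] → E [12,11]; all 6 characters appear in both, in order, and the DP table's final entry dp[14][14] is also 6, so no common subsequence is longer.

6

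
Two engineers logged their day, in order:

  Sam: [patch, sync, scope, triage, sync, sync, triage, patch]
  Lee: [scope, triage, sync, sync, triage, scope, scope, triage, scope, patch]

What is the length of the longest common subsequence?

Taking scope at Sam[3]=Lee[1]; then triage at Sam[4]=Lee[2]; then sync at Sam[5]=Lee[3]; then sync at Sam[6]=Lee[4]; then triage at Sam[7]=Lee[8]; then patch at Sam[8]=Lee[10] gives a common subsequence of length 6, and the DP table's final entry dp[8][10] is also 6, so no common subsequence is longer.

6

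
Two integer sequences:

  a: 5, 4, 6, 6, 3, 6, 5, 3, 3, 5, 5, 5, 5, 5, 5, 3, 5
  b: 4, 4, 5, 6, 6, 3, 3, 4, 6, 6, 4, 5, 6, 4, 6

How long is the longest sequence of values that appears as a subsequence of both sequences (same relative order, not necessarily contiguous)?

Match 5 [1,3], then 6 [3,4], then 6 [4,5], then 3 [5,7], then 6 [6,10], then 5 [7,12] — 6 values in the same relative order in both, and the DP table's final entry dp[17][15] is also 6, so no common subsequence is longer.

6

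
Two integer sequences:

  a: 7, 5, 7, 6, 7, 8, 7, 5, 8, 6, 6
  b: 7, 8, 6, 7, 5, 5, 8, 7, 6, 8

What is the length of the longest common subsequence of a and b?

6

Taking 7 at a[1]=b[1], then 6 at a[4]=b[3], then 7 at a[5]=b[4], then 8 at a[6]=b[7], then 7 at a[7]=b[8], then 8 at a[9]=b[10] gives a common subsequence of length 6. The LCS DP gives dp[11][10] = 6, so this is optimal.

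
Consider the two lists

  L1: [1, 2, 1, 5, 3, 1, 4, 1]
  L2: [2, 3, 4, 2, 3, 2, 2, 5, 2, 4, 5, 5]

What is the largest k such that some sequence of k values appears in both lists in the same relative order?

3

Let dp[i][j] be the LCS length of the first i values of L1 and the first j values of L2. dp[i][j] = dp[i-1][j-1]+1 when the i-th and j-th values match, else max(dp[i-1][j], dp[i][j-1]).
    ·  2  3  4  2  3  2  2  5  2  4  5  5
 ·  0  0  0  0  0  0  0  0  0  0  0  0  0
 1  0  0  0  0  0  0  0  0  0  0  0  0  0
 2  0  1  1  1  1  1  1  1  1  1  1  1  1
 1  0  1  1  1  1  1  1  1  1  1  1  1  1
 5  0  1  1  1  1  1  1  1  2  2  2  2  2
 3  0  1  2  2  2  2  2  2  2  2  2  2  2
 1  0  1  2  2  2  2  2  2  2  2  2  2  2
 4  0  1  2  3  3  3  3  3  3  3  3  3  3
 1  0  1  2  3  3  3  3  3  3  3  3  3  3
dp[8][12] = 3. One LCS (by backtracking along matches): 2, 5, 4.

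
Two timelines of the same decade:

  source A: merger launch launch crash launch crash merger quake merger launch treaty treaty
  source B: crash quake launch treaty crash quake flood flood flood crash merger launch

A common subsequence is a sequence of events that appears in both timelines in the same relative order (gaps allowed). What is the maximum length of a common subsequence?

6

Pick crash (source A #4, source B #1) → launch (source A #5, source B #3) → crash (source A #6, source B #5) → quake (source A #8, source B #6) → merger (source A #9, source B #11) → launch (source A #10, source B #12); all 6 events appear in both, in order. The LCS DP gives dp[12][12] = 6, so this is optimal.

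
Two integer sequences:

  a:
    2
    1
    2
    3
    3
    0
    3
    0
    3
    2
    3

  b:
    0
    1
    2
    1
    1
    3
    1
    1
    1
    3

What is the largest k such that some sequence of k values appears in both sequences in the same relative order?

4

Taking 2 at a[1]=b[3], 1 at a[2]=b[5], 3 at a[4]=b[6], 3 at a[11]=b[10] gives a common subsequence of length 4. Since dp[11][10] = 4, nothing longer is possible.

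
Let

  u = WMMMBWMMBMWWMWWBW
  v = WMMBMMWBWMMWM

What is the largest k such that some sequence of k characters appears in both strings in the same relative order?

10

Taking W [1,1] → M [2,3] → M [3,5] → M [4,6] → B [5,8] → W [6,9] → M [8,10] → M [10,11] → W [12,12] → M [13,13] gives a common subsequence of length 10, and the DP table's final entry dp[17][13] is also 10, so no common subsequence is longer.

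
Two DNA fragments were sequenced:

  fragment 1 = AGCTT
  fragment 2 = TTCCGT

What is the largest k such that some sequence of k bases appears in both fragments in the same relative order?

2

Pick G (fragment 1 #2, fragment 2 #5), then T (fragment 1 #5, fragment 2 #6); all 2 bases appear in both, in order. Since dp[5][6] = 2, nothing longer is possible.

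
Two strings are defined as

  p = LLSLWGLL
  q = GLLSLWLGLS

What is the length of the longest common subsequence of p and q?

7

Match L at p[1]=q[2]; then L at p[2]=q[3]; then S at p[3]=q[4]; then L at p[4]=q[5]; then W at p[5]=q[6]; then G at p[6]=q[8]; then L at p[7]=q[9] — 7 characters in the same relative order in both. dp[8][10] = 7 confirms this is the maximum.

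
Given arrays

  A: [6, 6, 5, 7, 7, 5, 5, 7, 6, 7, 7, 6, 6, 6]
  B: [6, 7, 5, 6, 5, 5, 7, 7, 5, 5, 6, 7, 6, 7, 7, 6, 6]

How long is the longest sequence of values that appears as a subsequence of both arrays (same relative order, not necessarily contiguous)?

One common subsequence of length 13: 6 [1,1]; then 6 [2,4]; then 5 [3,6]; then 7 [4,7]; then 7 [5,8]; then 5 [6,9]; then 5 [7,10]; then 7 [8,12]; then 6 [9,13]; then 7 [10,14]; then 7 [11,15]; then 6 [13,16]; then 6 [14,17]. Since dp[14][17] = 13, nothing longer is possible.

13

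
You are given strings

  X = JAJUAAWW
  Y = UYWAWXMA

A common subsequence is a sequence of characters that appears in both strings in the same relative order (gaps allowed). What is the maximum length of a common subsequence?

Let dp[i][j] be the LCS length of the first i characters of X and the first j characters of Y. dp[i][j] = dp[i-1][j-1]+1 when the i-th and j-th characters match, else max(dp[i-1][j], dp[i][j-1]).
    ·  U  Y  W  A  W  X  M  A
 ·  0  0  0  0  0  0  0  0  0
 J  0  0  0  0  0  0  0  0  0
 A  0  0  0  0  1  1  1  1  1
 J  0  0  0  0  1  1  1  1  1
 U  0  1  1  1  1  1  1  1  1
 A  0  1  1  1  2  2  2  2  2
 A  0  1  1  1  2  2  2  2  3
 W  0  1  1  2  2  3  3  3  3
 W  0  1  1  2  2  3  3  3  3
dp[8][8] = 3. One LCS (by backtracking along matches): UAA.

3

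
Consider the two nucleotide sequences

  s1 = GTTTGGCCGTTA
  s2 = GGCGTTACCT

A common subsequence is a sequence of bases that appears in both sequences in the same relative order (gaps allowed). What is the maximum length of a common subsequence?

7

Let dp[i][j] be the LCS length of the first i bases of s1 and the first j bases of s2. dp[i][j] = dp[i-1][j-1]+1 when the i-th and j-th bases match, else max(dp[i-1][j], dp[i][j-1]).
    ·  G  G  C  G  T  T  A  C  C  T
 ·  0  0  0  0  0  0  0  0  0  0  0
 G  0  1  1  1  1  1  1  1  1  1  1
 T  0  1  1  1  1  2  2  2  2  2  2
 T  0  1  1  1  1  2  3  3  3  3  3
 T  0  1  1  1  1  2  3  3  3  3  4
 G  0  1  2  2  2  2  3  3  3  3  4
 G  0  1  2  2  3  3  3  3  3  3  4
 C  0  1  2  3  3  3  3  3  4  4  4
 C  0  1  2  3  3  3  3  3  4  5  5
 G  0  1  2  3  4  4  4  4  4  5  5
 T  0  1  2  3  4  5  5  5  5  5  6
 T  0  1  2  3  4  5  6  6  6  6  6
 A  0  1  2  3  4  5  6  7  7  7  7
dp[12][10] = 7. One LCS (by backtracking along matches): GGCGTTA.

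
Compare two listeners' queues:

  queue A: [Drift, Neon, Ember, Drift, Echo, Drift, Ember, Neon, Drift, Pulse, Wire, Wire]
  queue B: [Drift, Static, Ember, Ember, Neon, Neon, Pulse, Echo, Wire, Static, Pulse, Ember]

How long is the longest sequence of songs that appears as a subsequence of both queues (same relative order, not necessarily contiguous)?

6

One common subsequence of length 6: Drift (queue A #1, queue B #1) → Ember (queue A #3, queue B #3) → Ember (queue A #7, queue B #4) → Neon (queue A #8, queue B #6) → Pulse (queue A #10, queue B #7) → Wire (queue A #11, queue B #9). The LCS DP gives dp[12][12] = 6, so this is optimal.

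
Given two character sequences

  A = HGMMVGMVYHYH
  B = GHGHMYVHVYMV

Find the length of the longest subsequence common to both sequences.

Pick H [1,2], G [2,3], M [3,5], V [5,9], M [7,11], V [8,12]; all 6 characters appear in both, in order. Since dp[12][12] = 6, nothing longer is possible.

6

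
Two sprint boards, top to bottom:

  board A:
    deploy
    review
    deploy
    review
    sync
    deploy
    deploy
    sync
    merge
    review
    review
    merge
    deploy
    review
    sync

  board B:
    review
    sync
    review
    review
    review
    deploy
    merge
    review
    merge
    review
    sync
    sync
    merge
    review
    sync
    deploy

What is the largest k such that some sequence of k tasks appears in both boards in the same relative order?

One common subsequence of length 9: review at board A[2]=board B[4] → review at board A[4]=board B[5] → deploy at board A[7]=board B[6] → merge at board A[9]=board B[7] → review at board A[10]=board B[8] → review at board A[11]=board B[10] → merge at board A[12]=board B[13] → review at board A[14]=board B[14] → sync at board A[15]=board B[15]. Since dp[15][16] = 9, nothing longer is possible.

9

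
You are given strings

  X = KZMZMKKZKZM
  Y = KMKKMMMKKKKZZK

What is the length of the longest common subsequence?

7

One common subsequence of length 7: K [1,4] → M [3,6] → M [5,7] → K [6,10] → K [7,11] → Z [8,13] → K [9,14]. Since dp[11][14] = 7, nothing longer is possible.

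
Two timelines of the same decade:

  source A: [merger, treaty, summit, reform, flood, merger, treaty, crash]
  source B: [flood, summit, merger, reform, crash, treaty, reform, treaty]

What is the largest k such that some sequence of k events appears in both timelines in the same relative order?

Taking merger (source A #1, source B #3), treaty (source A #2, source B #6), reform (source A #4, source B #7), treaty (source A #7, source B #8) gives a common subsequence of length 4. Since dp[8][8] = 4, nothing longer is possible.

4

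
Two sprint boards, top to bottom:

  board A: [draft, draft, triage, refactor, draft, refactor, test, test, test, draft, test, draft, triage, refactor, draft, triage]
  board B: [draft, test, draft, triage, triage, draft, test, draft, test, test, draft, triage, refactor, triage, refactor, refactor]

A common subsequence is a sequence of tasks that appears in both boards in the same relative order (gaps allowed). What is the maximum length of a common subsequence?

11

Pick draft at board A[1]=board B[1] → draft at board A[2]=board B[3] → triage at board A[3]=board B[5] → draft at board A[5]=board B[6] → test at board A[7]=board B[7] → test at board A[9]=board B[9] → test at board A[11]=board B[10] → draft at board A[12]=board B[11] → triage at board A[13]=board B[12] → refactor at board A[14]=board B[13] → triage at board A[16]=board B[14]; all 11 tasks appear in both, in order. dp[16][16] = 11 confirms this is the maximum.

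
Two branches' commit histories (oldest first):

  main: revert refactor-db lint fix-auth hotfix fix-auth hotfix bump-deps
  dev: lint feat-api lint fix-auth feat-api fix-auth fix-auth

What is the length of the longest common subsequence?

One common subsequence of length 3: lint at main[3]=dev[3], fix-auth at main[4]=dev[6], fix-auth at main[6]=dev[7]. The LCS DP gives dp[8][7] = 3, so this is optimal.

3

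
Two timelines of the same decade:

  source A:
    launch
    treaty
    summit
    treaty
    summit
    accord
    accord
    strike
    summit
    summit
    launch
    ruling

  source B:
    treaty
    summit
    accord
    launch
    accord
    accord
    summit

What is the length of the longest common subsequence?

Match treaty [2,1]; then summit [3,2]; then accord [6,5]; then accord [7,6]; then summit [10,7] — 5 events in the same relative order in both. dp[12][7] = 5 confirms this is the maximum.

5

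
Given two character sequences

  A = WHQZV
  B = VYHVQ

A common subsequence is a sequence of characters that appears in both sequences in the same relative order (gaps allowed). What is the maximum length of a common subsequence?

Match H (A #2, B #3), Q (A #3, B #5) — 2 characters in the same relative order in both. dp[5][5] = 2 confirms this is the maximum.

2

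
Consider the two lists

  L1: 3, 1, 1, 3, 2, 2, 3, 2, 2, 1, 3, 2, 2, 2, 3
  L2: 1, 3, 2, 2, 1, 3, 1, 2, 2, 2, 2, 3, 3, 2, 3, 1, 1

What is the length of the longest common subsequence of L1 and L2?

11

Match 1 [3,1], then 3 [4,2], then 2 [5,3], then 2 [6,4], then 3 [7,6], then 2 [8,8], then 2 [9,9], then 2 [12,10], then 2 [13,11], then 2 [14,14], then 3 [15,15] — 11 values in the same relative order in both. dp[15][17] = 11 confirms this is the maximum.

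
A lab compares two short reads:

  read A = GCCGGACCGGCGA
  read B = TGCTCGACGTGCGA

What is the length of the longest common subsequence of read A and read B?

One common subsequence of length 11: G [1,2]; then C [2,3]; then C [3,5]; then G [5,6]; then A [6,7]; then C [8,8]; then G [9,9]; then G [10,11]; then C [11,12]; then G [12,13]; then A [13,14], and the DP table's final entry dp[13][14] is also 11, so no common subsequence is longer.

11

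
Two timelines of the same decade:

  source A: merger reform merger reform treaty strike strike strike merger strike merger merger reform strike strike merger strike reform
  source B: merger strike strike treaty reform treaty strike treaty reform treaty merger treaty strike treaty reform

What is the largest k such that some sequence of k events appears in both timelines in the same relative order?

8

Match merger (source A #1, source B #1), then reform (source A #4, source B #5), then treaty (source A #5, source B #6), then strike (source A #6, source B #7), then reform (source A #13, source B #9), then merger (source A #16, source B #11), then strike (source A #17, source B #13), then reform (source A #18, source B #15) — 8 events in the same relative order in both. Since dp[18][15] = 8, nothing longer is possible.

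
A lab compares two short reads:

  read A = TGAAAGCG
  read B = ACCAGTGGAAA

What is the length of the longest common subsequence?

One common subsequence of length 5: T (read A #1, read B #6), then G (read A #2, read B #8), then A (read A #3, read B #9), then A (read A #4, read B #10), then A (read A #5, read B #11), and the DP table's final entry dp[8][11] is also 5, so no common subsequence is longer.

5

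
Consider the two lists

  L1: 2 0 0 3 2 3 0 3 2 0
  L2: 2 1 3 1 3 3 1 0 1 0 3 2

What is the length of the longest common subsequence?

Let dp[i][j] be the LCS length of the first i values of L1 and the first j values of L2. dp[i][j] = dp[i-1][j-1]+1 when the i-th and j-th values match, else max(dp[i-1][j], dp[i][j-1]).
    ·  2  1  3  1  3  3  1  0  1  0  3  2
 ·  0  0  0  0  0  0  0  0  0  0  0  0  0
 2  0  1  1  1  1  1  1  1  1  1  1  1  1
 0  0  1  1  1  1  1  1  1  2  2  2  2  2
 0  0  1  1  1  1  1  1  1  2  2  3  3  3
 3  0  1  1  2  2  2  2  2  2  2  3  4  4
 2  0  1  1  2  2  2  2  2  2  2  3  4  5
 3  0  1  1  2  2  3  3  3  3  3  3  4  5
 0  0  1  1  2  2  3  3  3  4  4  4  4  5
 3  0  1  1  2  2  3  4  4  4  4  4  5  5
 2  0  1  1  2  2  3  4  4  4  4  4  5  6
 0  0  1  1  2  2  3  4  4  5  5  5  5  6
dp[10][12] = 6. One LCS (by backtracking along matches): 2, 3, 3, 0, 3, 2.

6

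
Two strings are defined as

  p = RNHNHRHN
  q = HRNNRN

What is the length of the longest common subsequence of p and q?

Let dp[i][j] be the LCS length of the first i characters of p and the first j characters of q. dp[i][j] = dp[i-1][j-1]+1 when the i-th and j-th characters match, else max(dp[i-1][j], dp[i][j-1]).
    ·  H  R  N  N  R  N
 ·  0  0  0  0  0  0  0
 R  0  0  1  1  1  1  1
 N  0  0  1  2  2  2  2
 H  0  1  1  2  2  2  2
 N  0  1  1  2  3  3  3
 H  0  1  1  2  3  3  3
 R  0  1  2  2  3  4  4
 H  0  1  2  2  3  4  4
 N  0  1  2  3  3  4  5
dp[8][6] = 5. One LCS (by backtracking along matches): RNNRN.

5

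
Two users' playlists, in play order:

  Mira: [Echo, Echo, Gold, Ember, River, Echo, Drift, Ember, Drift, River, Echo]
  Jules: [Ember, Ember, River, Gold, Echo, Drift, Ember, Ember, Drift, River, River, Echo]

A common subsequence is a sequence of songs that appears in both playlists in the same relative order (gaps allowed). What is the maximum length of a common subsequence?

8

Taking Ember (Mira #4, Jules #2), then River (Mira #5, Jules #3), then Echo (Mira #6, Jules #5), then Drift (Mira #7, Jules #6), then Ember (Mira #8, Jules #8), then Drift (Mira #9, Jules #9), then River (Mira #10, Jules #11), then Echo (Mira #11, Jules #12) gives a common subsequence of length 8, and the DP table's final entry dp[11][12] is also 8, so no common subsequence is longer.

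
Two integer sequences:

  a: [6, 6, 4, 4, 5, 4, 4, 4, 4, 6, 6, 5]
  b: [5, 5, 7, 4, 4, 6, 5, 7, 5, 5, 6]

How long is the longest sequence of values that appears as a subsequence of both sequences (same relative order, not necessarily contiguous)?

Let dp[i][j] be the LCS length of the first i values of a and the first j values of b. dp[i][j] = dp[i-1][j-1]+1 when the i-th and j-th values match, else max(dp[i-1][j], dp[i][j-1]).
    ·  5  5  7  4  4  6  5  7  5  5  6
 ·  0  0  0  0  0  0  0  0  0  0  0  0
 6  0  0  0  0  0  0  1  1  1  1  1  1
 6  0  0  0  0  0  0  1  1  1  1  1  2
 4  0  0  0  0  1  1  1  1  1  1  1  2
 4  0  0  0  0  1  2  2  2  2  2  2  2
 5  0  1  1  1  1  2  2  3  3  3  3  3
 4  0  1  1  1  2  2  2  3  3  3  3  3
 4  0  1  1  1  2  3  3  3  3  3  3  3
 4  0  1  1  1  2  3  3  3  3  3  3  3
 4  0  1  1  1  2  3  3  3  3  3  3  3
 6  0  1  1  1  2  3  4  4  4  4  4  4
 6  0  1  1  1  2  3  4  4  4  4  4  5
 5  0  1  2  2  2  3  4  5  5  5  5  5
dp[12][11] = 5. One LCS (by backtracking along matches): 5, 4, 4, 6, 6.

5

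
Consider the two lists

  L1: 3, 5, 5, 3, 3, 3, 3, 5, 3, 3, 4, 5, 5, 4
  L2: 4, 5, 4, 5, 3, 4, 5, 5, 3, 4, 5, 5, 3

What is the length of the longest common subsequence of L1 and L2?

8

Pick 5 [2,2], then 5 [3,4], then 3 [4,5], then 5 [8,8], then 3 [10,9], then 4 [11,10], then 5 [12,11], then 5 [13,12]; all 8 values appear in both, in order, and the DP table's final entry dp[14][13] is also 8, so no common subsequence is longer.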